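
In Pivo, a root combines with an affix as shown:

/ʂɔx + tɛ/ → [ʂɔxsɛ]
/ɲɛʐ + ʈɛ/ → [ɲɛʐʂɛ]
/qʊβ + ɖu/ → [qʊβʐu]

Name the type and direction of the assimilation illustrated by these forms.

progressive manner assimilation

The segment that alternates is /t/, which surfaces as [s] when adjacent to /x/.
The change stop → fricative matches the manner of the preceding /x/, identifying this as manner assimilation.
Place and voice are unchanged, so the assimilation is partial, not total.
Checking the remaining alternations: /ʈ/ → [ʂ] after /ʐ/ (stop → fricative, matching a fricative); /ɖ/ → [ʐ] after /β/ (stop → fricative, matching a fricative) — only manner changes, and always toward the preceding segment.
The trigger is the preceding segment, so the direction is progressive (perseverative).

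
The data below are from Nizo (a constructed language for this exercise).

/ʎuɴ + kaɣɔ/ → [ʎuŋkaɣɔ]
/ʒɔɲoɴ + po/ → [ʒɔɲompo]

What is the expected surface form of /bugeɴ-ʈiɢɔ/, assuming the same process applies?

The data show regressive place assimilation: /ɴ/ → [ŋ] before /k/; /ɴ/ → [m] before /p/. In each pair only place changes, matching the following consonant, while manner and voice stay constant.
/ɴ/ is a voiced uvular nasal. The following trigger /ʈ/ is retroflex, so /ɴ/ must become retroflex as well.
Changing only its place to retroflex gives [ɳ] — the voiced retroflex nasal.

[bugeɳʈiɢɔ]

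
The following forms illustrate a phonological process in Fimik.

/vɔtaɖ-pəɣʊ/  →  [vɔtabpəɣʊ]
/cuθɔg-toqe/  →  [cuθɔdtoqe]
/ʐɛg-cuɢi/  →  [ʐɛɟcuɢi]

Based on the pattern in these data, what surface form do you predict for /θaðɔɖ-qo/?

The data show regressive place assimilation: /ɖ/ → [b] before /p/; /g/ → [d] before /t/; /g/ → [ɟ] before /c/. In each pair only place changes, matching the following consonant, while manner and voice stay constant.
The rule targets /ɖ/ (voiced retroflex stop), which sits before the trigger /q/ (uvular).
A voiced uvular stop is [ɢ], so the surface segment is [ɢ].

[θaðɔɢqo]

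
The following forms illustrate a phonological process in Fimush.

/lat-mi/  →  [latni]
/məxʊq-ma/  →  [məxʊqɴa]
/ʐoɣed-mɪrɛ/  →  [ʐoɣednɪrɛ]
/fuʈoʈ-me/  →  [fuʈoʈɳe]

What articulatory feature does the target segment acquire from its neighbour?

The segment that alternates is /m/, which surfaces as [n] when adjacent to /t/.
/m/ is bilabial while /t/ is alveolar; the output [n] is alveolar, matching the trigger — so the feature that spreads is place.
Checking the remaining alternations: /m/ → [ɴ] after /q/ (bilabial → uvular, matching uvular); /m/ → [n] after /d/ (bilabial → alveolar, matching alveolar); /m/ → [ɳ] after /ʈ/ (bilabial → retroflex, matching retroflex) — only place changes, and always toward the preceding segment.

place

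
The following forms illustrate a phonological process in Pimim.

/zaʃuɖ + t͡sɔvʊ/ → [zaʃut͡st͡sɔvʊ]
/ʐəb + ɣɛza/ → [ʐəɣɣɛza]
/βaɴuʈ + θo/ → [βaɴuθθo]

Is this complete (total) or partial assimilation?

total assimilation

Comparing underlying and surface forms, /ɖ/ → [t͡s] is the alternation; the neighbouring /t͡s/ is constant.
The output [t͡s] is identical to the trigger /t͡s/ — every feature (place, manner, voicing) has been copied — so this is total assimilation.
The other forms behave the same way: /b/ → [ɣ] before /ɣ/; /ʈ/ → [θ] before /θ/ — in each case the output is a copy of the following consonant.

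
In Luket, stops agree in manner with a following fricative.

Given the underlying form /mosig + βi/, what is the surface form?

The rule targets /g/ (voiced velar stop), which sits before the trigger /β/ (fricative).
A voiced velar fricative is [ɣ], so the surface segment is [ɣ].

[mosiɣβi]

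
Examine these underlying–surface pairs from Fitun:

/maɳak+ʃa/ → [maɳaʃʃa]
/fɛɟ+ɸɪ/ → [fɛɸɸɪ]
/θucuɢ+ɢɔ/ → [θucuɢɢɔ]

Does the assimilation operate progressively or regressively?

regressive

Comparing underlying and surface forms, /k/ → [ʃ] is the alternation; the neighbouring /ʃ/ is constant.
The output [ʃ] is identical to the trigger /ʃ/ — every feature (place, manner, voicing) has been copied — so this is total assimilation.
The other form behaves the same way: /ɟ/ → [ɸ] before /ɸ/ — in each case the output is a copy of the following consonant.
In [θucuɢɢɔ] the two consonants at the boundary are already identical (/ɢ/ + /ɢ/), so the rule applies vacuously and nothing changes.
Since the segment that changes precedes the conditioning segment, the assimilation is regressive.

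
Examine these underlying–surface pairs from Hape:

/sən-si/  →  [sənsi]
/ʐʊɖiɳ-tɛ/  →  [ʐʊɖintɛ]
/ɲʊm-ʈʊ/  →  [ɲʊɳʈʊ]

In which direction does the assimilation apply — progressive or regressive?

regressive

The segment that alternates is /ɳ/, which surfaces as [n] when adjacent to /t/.
/ɳ/ is retroflex while /t/ is alveolar; the output [n] is alveolar, matching the trigger — so the feature that spreads is place.
The other alternating form patterns the same way: /m/ → [ɳ] before /ʈ/ (bilabial → retroflex, matching retroflex) — only place changes, and always toward the following segment.
Nothing changes in [sənsi]: there the adjacent consonants already agree in place (/n/ and /s/ are both alveolar), so this form is consistent with the same rule.
The trigger is the following segment, so the direction is regressive (anticipatory).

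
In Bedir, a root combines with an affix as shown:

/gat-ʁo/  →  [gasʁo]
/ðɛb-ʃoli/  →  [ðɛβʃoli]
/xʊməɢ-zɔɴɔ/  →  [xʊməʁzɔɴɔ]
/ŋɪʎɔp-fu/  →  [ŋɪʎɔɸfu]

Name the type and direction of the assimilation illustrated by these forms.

regressive manner assimilation

Underlying /t/ is realised as [s] next to /ʁ/; /ʁ/ itself does not change.
/t/ is a stop while /ʁ/ is a fricative; the output [s] is a fricative, matching the trigger — so the feature that spreads is manner.
Place and voice are unchanged, so the assimilation is partial, not total.
The same holds elsewhere in the data: /b/ → [β] before /ʃ/ (stop → fricative, matching a fricative); /ɢ/ → [ʁ] before /z/ (stop → fricative, matching a fricative); /p/ → [ɸ] before /f/ (stop → fricative, matching a fricative) — only manner changes, and always toward the following segment.
The trigger is the following segment, so the direction is regressive (anticipatory).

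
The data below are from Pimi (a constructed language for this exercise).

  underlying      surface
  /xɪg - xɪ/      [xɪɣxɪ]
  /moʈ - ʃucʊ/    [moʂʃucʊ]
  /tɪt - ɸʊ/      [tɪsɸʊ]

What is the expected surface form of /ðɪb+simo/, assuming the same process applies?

[ðɪβsimo]

The data show regressive manner assimilation: /g/ → [ɣ] before /x/; /ʈ/ → [ʂ] before /ʃ/; /t/ → [s] before /ɸ/. In each pair only manner changes, matching the following consonant, while place and voice stay constant.
The rule targets /b/ (voiced bilabial stop), which sits before the trigger /s/ (fricative).
The voiced bilabial fricative is [β], so /b/ → [β].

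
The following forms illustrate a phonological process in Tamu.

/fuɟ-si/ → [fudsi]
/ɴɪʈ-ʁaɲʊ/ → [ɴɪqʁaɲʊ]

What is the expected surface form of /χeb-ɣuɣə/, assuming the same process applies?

The data show regressive place assimilation: /ɟ/ → [d] before /s/; /ʈ/ → [q] before /ʁ/. In each pair only place changes, matching the following consonant, while manner and voice stay constant.
The rule targets /b/ (voiced bilabial stop), which sits before the trigger /ɣ/ (velar).
The voiced velar stop is [g], so /b/ → [g].

[χegɣuɣə]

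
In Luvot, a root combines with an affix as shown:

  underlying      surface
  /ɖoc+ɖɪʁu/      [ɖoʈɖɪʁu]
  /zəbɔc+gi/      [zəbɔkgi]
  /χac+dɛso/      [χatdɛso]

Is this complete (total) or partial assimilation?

partial assimilation

Comparing underlying and surface forms, /c/ → [ʈ] is the alternation; the neighbouring /ɖ/ is constant.
/c/ is palatal while /ɖ/ is retroflex; the output [ʈ] is retroflex, matching the trigger — so the feature that spreads is place.
Manner and voice are unchanged, so the assimilation is partial, not total.
Checking the remaining alternations: /c/ → [k] before /g/ (palatal → velar, matching velar); /c/ → [t] before /d/ (palatal → alveolar, matching alveolar) — only place changes, and always toward the following segment.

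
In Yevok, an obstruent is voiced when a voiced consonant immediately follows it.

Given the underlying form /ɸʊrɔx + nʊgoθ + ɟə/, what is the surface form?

/x/ is a voiceless velar fricative. The following trigger /n/ is voiced, so /x/ must become voiced as well.
The voiced velar fricative is [ɣ], so /x/ → [ɣ].
The same rule applies at the second boundary: /θ/ → [ð] next to /ɟ/.

[ɸʊrɔɣnʊgoðɟə]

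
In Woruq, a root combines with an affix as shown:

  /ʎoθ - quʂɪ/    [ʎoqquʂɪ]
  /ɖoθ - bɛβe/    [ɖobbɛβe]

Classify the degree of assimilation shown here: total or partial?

Underlying /θ/ is realised as [q] next to /q/; /q/ itself does not change.
The output [q] is identical to the trigger /q/ — every feature (place, manner, voicing) has been copied — so this is total assimilation.
The other form behaves the same way: /θ/ → [b] before /b/ — in each case the output is a copy of the following consonant.

total assimilation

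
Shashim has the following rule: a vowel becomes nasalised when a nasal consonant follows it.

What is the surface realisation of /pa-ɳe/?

/a/ sits next to the nasal /ɳ/ and is therefore nasalised to [ã].

[pãɳe]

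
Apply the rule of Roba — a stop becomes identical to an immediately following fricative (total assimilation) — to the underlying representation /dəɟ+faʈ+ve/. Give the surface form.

/ɟ/ is the segment targeted by the rule; it sits immediately before /f/, so it assimilates completely and surfaces as [f].
At the second juncture, /ʈ/ likewise becomes [v] adjacent to /v/.

[dəffavve]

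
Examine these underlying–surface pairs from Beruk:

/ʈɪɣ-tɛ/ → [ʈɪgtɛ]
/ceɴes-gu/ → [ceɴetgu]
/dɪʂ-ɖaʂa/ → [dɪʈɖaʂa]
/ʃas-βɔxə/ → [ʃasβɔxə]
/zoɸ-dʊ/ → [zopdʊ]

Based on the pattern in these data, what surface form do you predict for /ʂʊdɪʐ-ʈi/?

[ʂʊdɪɖʈi]

The data show regressive manner assimilation: /ɣ/ → [g] before /t/; /s/ → [t] before /g/; /ʂ/ → [ʈ] before /ɖ/; /ɸ/ → [p] before /d/. In each pair only manner changes, matching the following consonant, while place and voice stay constant.
Nothing changes in [ʃasβɔxə]: there the adjacent consonants already agree in manner (/s/ and /β/ are both fricatives), so this form is consistent with the same rule.
/ʐ/ is a voiced retroflex fricative. The following trigger /ʈ/ is a stop, so /ʐ/ must become a stop as well.
Changing only its manner to stop gives [ɖ] — the voiced retroflex stop.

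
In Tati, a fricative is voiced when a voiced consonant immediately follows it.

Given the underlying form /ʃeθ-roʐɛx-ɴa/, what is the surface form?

/θ/ is a voiceless dental fricative. The following trigger /r/ is voiced, so /θ/ must become voiced as well.
Changing only its voicing to voiced gives [ð] — the voiced dental fricative.
The same rule applies at the second boundary: /x/ → [ɣ] next to /ɴ/.

[ʃeðroʐɛɣɴa]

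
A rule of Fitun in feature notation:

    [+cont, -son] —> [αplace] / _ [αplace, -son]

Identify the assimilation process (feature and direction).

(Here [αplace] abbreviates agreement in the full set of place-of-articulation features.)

The rule copies the place features (abbreviated [place]) from the environment onto the target, so the assimilating feature is place.
Since the environment is written after the underscore, the trigger follows the target; the direction is regressive.

regressive place assimilation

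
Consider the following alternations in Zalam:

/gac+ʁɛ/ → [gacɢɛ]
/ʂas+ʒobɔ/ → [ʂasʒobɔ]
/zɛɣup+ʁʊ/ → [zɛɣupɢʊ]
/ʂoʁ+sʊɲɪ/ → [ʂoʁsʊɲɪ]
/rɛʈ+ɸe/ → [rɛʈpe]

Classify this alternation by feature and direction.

progressive manner assimilation

Comparing underlying and surface forms, /ʁ/ → [ɢ] is the alternation; the neighbouring /c/ is constant.
/ʁ/ is a fricative while /c/ is a stop; the output [ɢ] is a stop, matching the trigger — so the feature that spreads is manner.
Place and voice are unchanged, so the assimilation is partial, not total.
Checking the remaining alternations: /ʁ/ → [ɢ] after /p/ (fricative → stop, matching a stop); /ɸ/ → [p] after /ʈ/ (fricative → stop, matching a stop) — only manner changes, and always toward the preceding segment.
No alternation appears in [ʂasʒobɔ], [ʂoʁsʊɲɪ]: there the adjacent consonants already agree in manner (/ʒ/ and /s/ are both fricatives; /s/ and /ʁ/ are both fricatives), so these forms are consistent with the same rule.
The trigger is the preceding segment, so the direction is progressive (perseverative).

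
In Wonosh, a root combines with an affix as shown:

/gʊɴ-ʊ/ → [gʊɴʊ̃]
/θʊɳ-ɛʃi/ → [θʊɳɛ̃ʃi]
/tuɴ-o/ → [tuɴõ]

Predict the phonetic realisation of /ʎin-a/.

The data show progressive nasality assimilation (vowel nasalisation): /ʊ/ → [ʊ̃] after /ɴ/; /ɛ/ → [ɛ̃] after /ɳ/; /o/ → [õ] after /ɴ/ — a vowel is nasalised by an immediately preceding nasal consonant.
The vowel /a/ is adjacent to the preceding nasal /n/, so it acquires [+nasal] and surfaces as [ã].

[ʎinã]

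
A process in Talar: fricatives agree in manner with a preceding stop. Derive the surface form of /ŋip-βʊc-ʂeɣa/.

[ŋipbʊcʈeɣa]

The rule targets /β/ (voiced bilabial fricative), which sits after the trigger /p/ (stop).
The voiced bilabial stop is [b], so /β/ → [b].
At the second juncture, /ʂ/ likewise becomes [ʈ] adjacent to /c/.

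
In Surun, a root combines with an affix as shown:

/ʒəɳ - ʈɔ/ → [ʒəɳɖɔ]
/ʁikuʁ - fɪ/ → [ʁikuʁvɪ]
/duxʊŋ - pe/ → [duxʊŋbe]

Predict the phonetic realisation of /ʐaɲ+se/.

[ʐaɲze]

The data show progressive voicing assimilation: /ʈ/ → [ɖ] after /ɳ/; /f/ → [v] after /ʁ/; /p/ → [b] after /ŋ/. In each pair only voicing changes, matching the preceding consonant, while place and manner stay constant.
The rule targets /s/ (voiceless alveolar fricative), which sits after the trigger /ɲ/ (voiced).
A voiced alveolar fricative is [z], so the surface segment is [z].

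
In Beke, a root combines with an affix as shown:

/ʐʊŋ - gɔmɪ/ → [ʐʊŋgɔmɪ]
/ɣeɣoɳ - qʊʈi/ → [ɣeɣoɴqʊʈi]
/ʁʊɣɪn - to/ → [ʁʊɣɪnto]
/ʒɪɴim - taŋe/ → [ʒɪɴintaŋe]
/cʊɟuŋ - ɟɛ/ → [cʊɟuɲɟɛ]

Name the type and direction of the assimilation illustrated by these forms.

The segment that alternates is /ɳ/, which surfaces as [ɴ] when adjacent to /q/.
The change retroflex → uvular matches the place of the following /q/, identifying this as place assimilation.
Manner and voice are unchanged, so the assimilation is partial, not total.
Checking the remaining alternations: /m/ → [n] before /t/ (bilabial → alveolar, matching alveolar); /ŋ/ → [ɲ] before /ɟ/ (velar → palatal, matching palatal) — only place changes, and always toward the following segment.
No alternation appears in [ʐʊŋgɔmɪ], [ʁʊɣɪnto]: there the adjacent consonants already agree in place (/ŋ/ and /g/ are both velar; /n/ and /t/ are both alveolar), so these forms are consistent with the same rule.
Since the segment that changes precedes the conditioning segment, the assimilation is regressive.

regressive place assimilation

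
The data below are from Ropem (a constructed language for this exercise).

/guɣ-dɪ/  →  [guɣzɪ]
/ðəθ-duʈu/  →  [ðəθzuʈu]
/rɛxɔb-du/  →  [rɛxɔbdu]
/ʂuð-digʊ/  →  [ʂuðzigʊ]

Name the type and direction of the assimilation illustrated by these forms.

Underlying /d/ is realised as [z] next to /ɣ/; /ɣ/ itself does not change.
/d/ is a stop while /ɣ/ is a fricative; the output [z] is a fricative, matching the trigger — so the feature that spreads is manner.
Place and voice are unchanged, so the assimilation is partial, not total.
Checking the remaining alternations: /d/ → [z] after /θ/ (stop → fricative, matching a fricative); /d/ → [z] after /ð/ (stop → fricative, matching a fricative) — only manner changes, and always toward the preceding segment.
No alternation appears in [rɛxɔbdu]: there the adjacent consonants already agree in manner (/d/ and /b/ are both stops), so this form is consistent with the same rule.
The trigger is the preceding segment, so the direction is progressive (perseverative).

progressive manner assimilation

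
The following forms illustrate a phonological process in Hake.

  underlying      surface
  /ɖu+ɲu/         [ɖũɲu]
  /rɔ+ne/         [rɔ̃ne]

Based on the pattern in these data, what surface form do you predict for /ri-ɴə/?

The data show regressive nasality assimilation (vowel nasalisation): /u/ → [ũ] before /ɲ/; /ɔ/ → [ɔ̃] before /n/ — a vowel is nasalised by an immediately following nasal consonant.
/i/ sits next to the nasal /ɴ/ and is therefore nasalised to [ĩ].

[rĩɴə]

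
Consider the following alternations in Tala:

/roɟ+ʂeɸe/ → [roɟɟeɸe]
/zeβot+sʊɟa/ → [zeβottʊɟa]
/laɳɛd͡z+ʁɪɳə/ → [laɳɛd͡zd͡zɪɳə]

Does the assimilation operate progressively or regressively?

The segment that alternates is /ʂ/, which surfaces as [ɟ] when adjacent to /ɟ/.
The output [ɟ] is identical to the trigger /ɟ/ — every feature (place, manner, voicing) has been copied — so this is total assimilation.
The remaining alternations confirm this: /s/ → [t] after /t/; /ʁ/ → [d͡z] after /d͡z/ — in each case the output is a copy of the preceding consonant.
The trigger is the preceding segment, so the direction is progressive (perseverative).

progressive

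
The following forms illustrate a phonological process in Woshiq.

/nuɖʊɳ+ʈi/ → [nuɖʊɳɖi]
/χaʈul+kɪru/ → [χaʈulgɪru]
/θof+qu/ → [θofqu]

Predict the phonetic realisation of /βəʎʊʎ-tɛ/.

[βəʎʊʎdɛ]

The data show progressive voicing assimilation: /ʈ/ → [ɖ] after /ɳ/; /k/ → [g] after /l/. In each pair only voicing changes, matching the preceding consonant, while place and manner stay constant.
Nothing changes in [θofqu]: there the adjacent consonants already agree in voicing (/q/ and /f/ are both voiceless), so this form is consistent with the same rule.
The rule targets /t/ (voiceless alveolar stop), which sits after the trigger /ʎ/ (voiced).
A voiced alveolar stop is [d], so the surface segment is [d].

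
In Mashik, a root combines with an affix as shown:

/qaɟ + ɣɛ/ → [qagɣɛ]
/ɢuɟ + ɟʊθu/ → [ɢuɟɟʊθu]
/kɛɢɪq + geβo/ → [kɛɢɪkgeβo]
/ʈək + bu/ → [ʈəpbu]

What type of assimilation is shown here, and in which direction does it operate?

regressive place assimilation

Underlying /ɟ/ is realised as [g] next to /ɣ/; /ɣ/ itself does not change.
The change palatal → velar matches the place of the following /ɣ/, identifying this as place assimilation.
Manner and voice are unchanged, so the assimilation is partial, not total.
Checking the remaining alternations: /q/ → [k] before /g/ (uvular → velar, matching velar); /k/ → [p] before /b/ (velar → bilabial, matching bilabial) — only place changes, and always toward the following segment.
Nothing changes in [ɢuɟɟʊθu]: there the adjacent consonants already agree in place (/ɟ/ and /ɟ/ are both palatal), so this form is consistent with the same rule.
The trigger is the following segment, so the direction is regressive (anticipatory).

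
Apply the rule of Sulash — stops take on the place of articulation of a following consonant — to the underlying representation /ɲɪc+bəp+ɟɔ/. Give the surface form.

[ɲɪpbəcɟɔ]

The rule targets /c/ (voiceless palatal stop), which sits before the trigger /b/ (bilabial).
Changing only its place to bilabial gives [p] — the voiceless bilabial stop.
At the second juncture, /p/ likewise becomes [c] adjacent to /ɟ/.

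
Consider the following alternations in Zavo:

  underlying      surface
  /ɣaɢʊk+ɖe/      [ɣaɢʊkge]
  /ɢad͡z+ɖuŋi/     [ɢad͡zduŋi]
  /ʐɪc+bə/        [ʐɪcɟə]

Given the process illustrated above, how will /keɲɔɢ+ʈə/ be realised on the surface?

The data show progressive place assimilation: /ɖ/ → [g] after /k/; /ɖ/ → [d] after /d͡z/; /b/ → [ɟ] after /c/. In each pair only place changes, matching the preceding consonant, while manner and voice stay constant.
/ʈ/ is a voiceless retroflex stop. The preceding trigger /ɢ/ is uvular, so /ʈ/ must become uvular as well.
Changing only its place to uvular gives [q] — the voiceless uvular stop.

[keɲɔɢqə]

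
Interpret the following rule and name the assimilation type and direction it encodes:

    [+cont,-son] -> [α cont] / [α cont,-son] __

The rule copies [cont] (continuancy) from the environment onto the target fricatives; since [±cont] encodes the stop/fricative manner contrast, the assimilating dimension is manner.
The conditioning segment sits to the left of the focus bar, meaning the trigger precedes the segment that changes — progressive assimilation.

progressive manner assimilation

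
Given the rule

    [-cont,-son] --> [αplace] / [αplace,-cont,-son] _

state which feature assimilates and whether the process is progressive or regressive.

progressive place assimilation

The shared variable α links the value of the place features (abbreviated [place]) on the target to the same value on the neighbouring segment, so place is the feature that assimilates.
The conditioning segment sits to the left of the focus bar, meaning the trigger precedes the segment that changes — progressive assimilation.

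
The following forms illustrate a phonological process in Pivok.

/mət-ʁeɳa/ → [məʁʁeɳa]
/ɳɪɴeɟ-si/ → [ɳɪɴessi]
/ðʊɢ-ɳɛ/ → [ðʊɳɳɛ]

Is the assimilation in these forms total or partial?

total assimilation

Comparing underlying and surface forms, /t/ → [ʁ] is the alternation; the neighbouring /ʁ/ is constant.
The output [ʁ] is identical to the trigger /ʁ/ — every feature (place, manner, voicing) has been copied — so this is total assimilation.
The remaining alternations confirm this: /ɟ/ → [s] before /s/; /ɢ/ → [ɳ] before /ɳ/ — in each case the output is a copy of the following consonant.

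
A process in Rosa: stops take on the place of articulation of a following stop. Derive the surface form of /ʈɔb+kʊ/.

/b/ is a voiced bilabial stop. The following trigger /k/ is velar, so /b/ must become velar as well.
The voiced velar stop is [g], so /b/ → [g].

[ʈɔgkʊ]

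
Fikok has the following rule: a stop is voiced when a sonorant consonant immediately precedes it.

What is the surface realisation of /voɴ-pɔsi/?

The rule targets /p/ (voiceless bilabial stop), which sits after the trigger /ɴ/ (voiced).
The voiced bilabial stop is [b], so /p/ → [b].

[voɴbɔsi]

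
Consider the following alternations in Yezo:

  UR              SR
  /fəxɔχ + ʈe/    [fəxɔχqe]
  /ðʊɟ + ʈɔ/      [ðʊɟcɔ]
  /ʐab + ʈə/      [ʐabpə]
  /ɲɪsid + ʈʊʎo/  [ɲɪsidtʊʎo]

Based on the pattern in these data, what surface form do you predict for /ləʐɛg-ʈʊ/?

[ləʐɛgkʊ]

The data show progressive place assimilation: /ʈ/ → [q] after /χ/; /ʈ/ → [c] after /ɟ/; /ʈ/ → [p] after /b/; /ʈ/ → [t] after /d/. In each pair only place changes, matching the preceding consonant, while manner and voice stay constant.
/ʈ/ is a voiceless retroflex stop. The preceding trigger /g/ is velar, so /ʈ/ must become velar as well.
A voiceless velar stop is [k], so the surface segment is [k].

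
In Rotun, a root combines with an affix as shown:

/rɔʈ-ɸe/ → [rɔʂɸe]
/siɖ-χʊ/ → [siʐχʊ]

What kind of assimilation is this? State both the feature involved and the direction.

regressive manner assimilation

Underlying /ʈ/ is realised as [ʂ] next to /ɸ/; /ɸ/ itself does not change.
The change stop → fricative matches the manner of the following /ɸ/, identifying this as manner assimilation.
Place and voice are unchanged, so the assimilation is partial, not total.
The other alternating form patterns the same way: /ɖ/ → [ʐ] before /χ/ (stop → fricative, matching a fricative) — only manner changes, and always toward the following segment.
Since the segment that changes precedes the conditioning segment, the assimilation is regressive.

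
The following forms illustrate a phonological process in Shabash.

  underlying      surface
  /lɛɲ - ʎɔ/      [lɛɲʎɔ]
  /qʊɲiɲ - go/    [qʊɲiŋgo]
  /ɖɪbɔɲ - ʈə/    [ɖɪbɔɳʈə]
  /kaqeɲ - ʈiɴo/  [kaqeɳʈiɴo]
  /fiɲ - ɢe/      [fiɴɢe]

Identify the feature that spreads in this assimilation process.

place

The segment that alternates is /ɲ/, which surfaces as [ŋ] when adjacent to /g/.
The change palatal → velar matches the place of the following /g/, identifying this as place assimilation.
The same holds elsewhere in the data: /ɲ/ → [ɳ] before /ʈ/ (palatal → retroflex, matching retroflex); /ɲ/ → [ɴ] before /ɢ/ (palatal → uvular, matching uvular) — only place changes, and always toward the following segment.
Nothing changes in [lɛɲʎɔ]: there the adjacent consonants already agree in place (/ɲ/ and /ʎ/ are both palatal), so this form is consistent with the same rule.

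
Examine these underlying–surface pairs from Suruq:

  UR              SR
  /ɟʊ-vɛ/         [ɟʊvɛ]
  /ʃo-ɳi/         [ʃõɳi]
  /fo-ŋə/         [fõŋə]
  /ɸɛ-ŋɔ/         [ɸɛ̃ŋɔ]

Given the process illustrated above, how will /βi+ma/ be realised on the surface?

[βĩma]

The data show regressive nasality assimilation (vowel nasalisation): /o/ → [õ] before /ɳ/; /o/ → [õ] before /ŋ/; /ɛ/ → [ɛ̃] before /ŋ/ — a vowel is nasalised by an immediately following nasal consonant.
No change occurs in [ɟʊvɛ] because the vowel at the boundary is adjacent to an oral consonant, not a nasal (/ʊ/ next to /v/).
The vowel /i/ is adjacent to the following nasal /m/, so it acquires [+nasal] and surfaces as [ĩ].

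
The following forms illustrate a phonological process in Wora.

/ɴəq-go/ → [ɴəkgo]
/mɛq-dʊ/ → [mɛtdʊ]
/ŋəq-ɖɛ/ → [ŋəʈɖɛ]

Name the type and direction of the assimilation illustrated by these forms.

regressive place assimilation

Comparing underlying and surface forms, /q/ → [k] is the alternation; the neighbouring /g/ is constant.
The change uvular → velar matches the place of the following /g/, identifying this as place assimilation.
Manner and voice are unchanged, so the assimilation is partial, not total.
Checking the remaining alternations: /q/ → [t] before /d/ (uvular → alveolar, matching alveolar); /q/ → [ʈ] before /ɖ/ (uvular → retroflex, matching retroflex) — only place changes, and always toward the following segment.
Since the segment that changes precedes the conditioning segment, the assimilation is regressive.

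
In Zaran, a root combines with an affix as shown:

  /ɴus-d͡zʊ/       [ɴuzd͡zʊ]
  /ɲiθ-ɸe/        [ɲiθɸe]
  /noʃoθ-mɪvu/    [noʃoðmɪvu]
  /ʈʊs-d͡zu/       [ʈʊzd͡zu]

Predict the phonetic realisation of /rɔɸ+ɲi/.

[rɔβɲi]

The data show regressive voicing assimilation: /s/ → [z] before /d͡z/; /θ/ → [ð] before /m/. In each pair only voicing changes, matching the following consonant, while place and manner stay constant.
No alternation appears in [ɲiθɸe]: there the adjacent consonants already agree in voicing (/θ/ and /ɸ/ are both voiceless), so this form is consistent with the same rule.
/ɸ/ is a voiceless bilabial fricative. The following trigger /ɲ/ is voiced, so /ɸ/ must become voiced as well.
A voiced bilabial fricative is [β], so the surface segment is [β].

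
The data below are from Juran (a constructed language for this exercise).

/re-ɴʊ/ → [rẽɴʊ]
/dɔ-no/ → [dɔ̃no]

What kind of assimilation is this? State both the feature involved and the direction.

The vowel /e/ surfaces as nasalised [ẽ] next to the following nasal /ɴ/ — it has acquired the [+nasal] feature of its neighbour.
Likewise in the remaining data: /ɔ/ → [ɔ̃] before /n/ — each time a vowel is nasalised next to a following nasal.
Because the conditioning nasal is to the right of the vowel that changes, the process is regressive (anticipatory).

regressive nasality assimilation (vowel nasalisation)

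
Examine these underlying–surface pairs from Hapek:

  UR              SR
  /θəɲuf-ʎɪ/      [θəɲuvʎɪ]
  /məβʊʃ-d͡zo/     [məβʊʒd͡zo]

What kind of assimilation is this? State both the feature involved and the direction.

regressive voicing assimilation

Comparing underlying and surface forms, /f/ → [v] is the alternation; the neighbouring /ʎ/ is constant.
/f/ is voiceless while /ʎ/ is voiced; the output [v] is voiced, matching the trigger — so the feature that spreads is voicing.
Place and manner are unchanged, so the assimilation is partial, not total.
Checking the remaining alternation: /ʃ/ → [ʒ] before /d͡z/ (voiceless → voiced, matching voiced) — only voicing changes, and always toward the following segment.
Since the segment that changes precedes the conditioning segment, the assimilation is regressive.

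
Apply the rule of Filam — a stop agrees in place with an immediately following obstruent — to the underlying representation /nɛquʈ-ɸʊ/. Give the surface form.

/ʈ/ is a voiceless retroflex stop. The following trigger /ɸ/ is bilabial, so /ʈ/ must become bilabial as well.
The voiceless bilabial stop is [p], so /ʈ/ → [p].

[nɛqupɸʊ]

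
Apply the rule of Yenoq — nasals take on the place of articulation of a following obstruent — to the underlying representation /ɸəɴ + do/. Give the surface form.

/ɴ/ is a voiced uvular nasal. The following trigger /d/ is alveolar, so /ɴ/ must become alveolar as well.
The voiced alveolar nasal is [n], so /ɴ/ → [n].

[ɸəndo]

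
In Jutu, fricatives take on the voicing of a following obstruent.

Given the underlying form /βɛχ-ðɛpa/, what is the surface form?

The rule targets /χ/ (voiceless uvular fricative), which sits before the trigger /ð/ (voiced).
The voiced uvular fricative is [ʁ], so /χ/ → [ʁ].

[βɛʁðɛpa]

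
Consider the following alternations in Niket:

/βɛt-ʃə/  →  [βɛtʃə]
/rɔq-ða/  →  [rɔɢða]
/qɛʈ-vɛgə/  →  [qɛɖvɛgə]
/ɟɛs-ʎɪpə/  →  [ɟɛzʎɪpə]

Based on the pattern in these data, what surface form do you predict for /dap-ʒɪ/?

[dabʒɪ]

The data show regressive voicing assimilation: /q/ → [ɢ] before /ð/; /ʈ/ → [ɖ] before /v/; /s/ → [z] before /ʎ/. In each pair only voicing changes, matching the following consonant, while place and manner stay constant.
No alternation appears in [βɛtʃə]: there the adjacent consonants already agree in voicing (/t/ and /ʃ/ are both voiceless), so this form is consistent with the same rule.
The rule targets /p/ (voiceless bilabial stop), which sits before the trigger /ʒ/ (voiced).
A voiced bilabial stop is [b], so the surface segment is [b].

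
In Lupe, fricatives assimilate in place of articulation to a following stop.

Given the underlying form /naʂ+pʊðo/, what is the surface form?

/ʂ/ is a voiceless retroflex fricative. The following trigger /p/ is bilabial, so /ʂ/ must become bilabial as well.
Changing only its place to bilabial gives [ɸ] — the voiceless bilabial fricative.

[naɸpʊðo]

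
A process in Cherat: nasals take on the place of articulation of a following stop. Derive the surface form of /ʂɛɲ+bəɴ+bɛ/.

The rule targets /ɲ/ (voiced palatal nasal), which sits before the trigger /b/ (bilabial).
Changing only its place to bilabial gives [m] — the voiced bilabial nasal.
The same rule applies at the second boundary: /ɴ/ → [m] next to /b/.

[ʂɛmbəmbɛ]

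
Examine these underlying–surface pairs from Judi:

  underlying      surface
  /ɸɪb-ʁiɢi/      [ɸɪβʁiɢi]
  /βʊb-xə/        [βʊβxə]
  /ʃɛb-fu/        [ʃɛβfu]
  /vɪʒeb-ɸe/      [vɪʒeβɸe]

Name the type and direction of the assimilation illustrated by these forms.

regressive manner assimilation

Comparing underlying and surface forms, /b/ → [β] is the alternation; the neighbouring /ʁ/ is constant.
The change stop → fricative matches the manner of the following /ʁ/, identifying this as manner assimilation.
Place and voice are unchanged, so the assimilation is partial, not total.
Checking the remaining alternations: /b/ → [β] before /x/ (stop → fricative, matching a fricative); /b/ → [β] before /f/ (stop → fricative, matching a fricative); /b/ → [β] before /ɸ/ (stop → fricative, matching a fricative) — only manner changes, and always toward the following segment.
Since the segment that changes precedes the conditioning segment, the assimilation is regressive.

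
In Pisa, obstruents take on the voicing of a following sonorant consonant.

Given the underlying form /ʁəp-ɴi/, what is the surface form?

[ʁəbɴi]

/p/ is a voiceless bilabial stop. The following trigger /ɴ/ is voiced, so /p/ must become voiced as well.
Changing only its voicing to voiced gives [b] — the voiced bilabial stop.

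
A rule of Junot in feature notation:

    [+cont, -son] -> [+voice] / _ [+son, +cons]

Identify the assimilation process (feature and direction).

regressive voicing assimilation

The target ([+cont, -son], fricatives) acquires [+voice] next to a sonorant consonant ([+son, +cons]) — it takes on the voicing of its neighbour, so the feature that spreads is voicing.
The conditioning segment sits to the right of the focus bar, meaning the trigger follows the segment that changes — regressive assimilation.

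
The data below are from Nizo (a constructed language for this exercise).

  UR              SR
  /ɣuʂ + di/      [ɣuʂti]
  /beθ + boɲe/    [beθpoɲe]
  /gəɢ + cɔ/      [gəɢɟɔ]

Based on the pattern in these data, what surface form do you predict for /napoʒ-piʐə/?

The data show progressive voicing assimilation: /d/ → [t] after /ʂ/; /b/ → [p] after /θ/; /c/ → [ɟ] after /ɢ/. In each pair only voicing changes, matching the preceding consonant, while place and manner stay constant.
The rule targets /p/ (voiceless bilabial stop), which sits after the trigger /ʒ/ (voiced).
The voiced bilabial stop is [b], so /p/ → [b].

[napoʒbiʐə]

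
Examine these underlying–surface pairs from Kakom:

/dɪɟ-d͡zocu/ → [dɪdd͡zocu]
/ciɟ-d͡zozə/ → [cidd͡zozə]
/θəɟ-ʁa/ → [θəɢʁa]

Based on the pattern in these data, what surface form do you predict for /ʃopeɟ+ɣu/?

[ʃopegɣu]

The data show regressive place assimilation: /ɟ/ → [d] before /d͡z/; /ɟ/ → [ɢ] before /ʁ/. In each pair only place changes, matching the following consonant, while manner and voice stay constant.
/ɟ/ is a voiced palatal stop. The following trigger /ɣ/ is velar, so /ɟ/ must become velar as well.
The voiced velar stop is [g], so /ɟ/ → [g].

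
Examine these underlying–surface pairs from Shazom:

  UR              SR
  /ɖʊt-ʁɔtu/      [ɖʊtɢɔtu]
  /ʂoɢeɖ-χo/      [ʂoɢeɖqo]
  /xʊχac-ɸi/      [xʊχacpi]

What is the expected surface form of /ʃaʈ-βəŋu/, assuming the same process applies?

The data show progressive manner assimilation: /ʁ/ → [ɢ] after /t/; /χ/ → [q] after /ɖ/; /ɸ/ → [p] after /c/. In each pair only manner changes, matching the preceding consonant, while place and voice stay constant.
/β/ is a voiced bilabial fricative. The preceding trigger /ʈ/ is a stop, so /β/ must become a stop as well.
A voiced bilabial stop is [b], so the surface segment is [b].

[ʃaʈbəŋu]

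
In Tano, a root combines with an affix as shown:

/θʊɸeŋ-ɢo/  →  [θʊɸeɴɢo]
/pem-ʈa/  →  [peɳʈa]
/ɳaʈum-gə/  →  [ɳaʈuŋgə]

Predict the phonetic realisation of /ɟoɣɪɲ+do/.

[ɟoɣɪndo]

The data show regressive place assimilation: /ŋ/ → [ɴ] before /ɢ/; /m/ → [ɳ] before /ʈ/; /m/ → [ŋ] before /g/. In each pair only place changes, matching the following consonant, while manner and voice stay constant.
/ɲ/ is a voiced palatal nasal. The following trigger /d/ is alveolar, so /ɲ/ must become alveolar as well.
A voiced alveolar nasal is [n], so the surface segment is [n].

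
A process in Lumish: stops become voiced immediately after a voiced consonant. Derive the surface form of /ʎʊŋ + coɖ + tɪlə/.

[ʎʊŋɟoɖdɪlə]

/c/ is a voiceless palatal stop. The preceding trigger /ŋ/ is voiced, so /c/ must become voiced as well.
The voiced palatal stop is [ɟ], so /c/ → [ɟ].
At the second juncture, /t/ likewise becomes [d] adjacent to /ɖ/.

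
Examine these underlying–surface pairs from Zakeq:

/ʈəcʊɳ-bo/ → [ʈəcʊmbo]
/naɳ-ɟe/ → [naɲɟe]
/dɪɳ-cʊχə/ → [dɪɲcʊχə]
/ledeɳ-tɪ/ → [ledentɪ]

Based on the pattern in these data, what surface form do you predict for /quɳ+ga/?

The data show regressive place assimilation: /ɳ/ → [m] before /b/; /ɳ/ → [ɲ] before /ɟ/; /ɳ/ → [ɲ] before /c/; /ɳ/ → [n] before /t/. In each pair only place changes, matching the following consonant, while manner and voice stay constant.
/ɳ/ is a voiced retroflex nasal. The following trigger /g/ is velar, so /ɳ/ must become velar as well.
Changing only its place to velar gives [ŋ] — the voiced velar nasal.

[quŋga]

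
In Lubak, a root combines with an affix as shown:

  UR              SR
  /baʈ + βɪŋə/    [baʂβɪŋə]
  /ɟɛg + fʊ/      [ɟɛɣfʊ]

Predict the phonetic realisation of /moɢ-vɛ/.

The data show regressive manner assimilation: /ʈ/ → [ʂ] before /β/; /g/ → [ɣ] before /f/. In each pair only manner changes, matching the following consonant, while place and voice stay constant.
/ɢ/ is a voiced uvular stop. The following trigger /v/ is a fricative, so /ɢ/ must become a fricative as well.
The voiced uvular fricative is [ʁ], so /ɢ/ → [ʁ].

[moʁvɛ]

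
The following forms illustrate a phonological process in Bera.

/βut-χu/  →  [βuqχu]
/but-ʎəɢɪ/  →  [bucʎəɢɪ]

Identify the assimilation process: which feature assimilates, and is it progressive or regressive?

The segment that alternates is /t/, which surfaces as [q] when adjacent to /χ/.
The change alveolar → uvular matches the place of the following /χ/, identifying this as place assimilation.
Manner and voice are unchanged, so the assimilation is partial, not total.
The same holds elsewhere in the data: /t/ → [c] before /ʎ/ (alveolar → palatal, matching palatal) — only place changes, and always toward the following segment.
Since the segment that changes precedes the conditioning segment, the assimilation is regressive.

regressive place assimilation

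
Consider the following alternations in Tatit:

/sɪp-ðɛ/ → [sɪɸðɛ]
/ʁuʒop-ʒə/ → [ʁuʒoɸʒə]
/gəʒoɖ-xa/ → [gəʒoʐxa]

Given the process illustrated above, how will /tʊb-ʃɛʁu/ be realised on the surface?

The data show regressive manner assimilation: /p/ → [ɸ] before /ð/; /p/ → [ɸ] before /ʒ/; /ɖ/ → [ʐ] before /x/. In each pair only manner changes, matching the following consonant, while place and voice stay constant.
The rule targets /b/ (voiced bilabial stop), which sits before the trigger /ʃ/ (fricative).
Changing only its manner to fricative gives [β] — the voiced bilabial fricative.

[tʊβʃɛʁu]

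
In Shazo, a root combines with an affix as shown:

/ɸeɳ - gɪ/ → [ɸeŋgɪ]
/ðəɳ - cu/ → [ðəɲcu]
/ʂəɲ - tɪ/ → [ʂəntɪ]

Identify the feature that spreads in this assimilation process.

The segment that alternates is /ɳ/, which surfaces as [ŋ] when adjacent to /g/.
/ɳ/ is retroflex while /g/ is velar; the output [ŋ] is velar, matching the trigger — so the feature that spreads is place.
The other alternating forms pattern the same way: /ɳ/ → [ɲ] before /c/ (retroflex → palatal, matching palatal); /ɲ/ → [n] before /t/ (palatal → alveolar, matching alveolar) — only place changes, and always toward the following segment.

place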